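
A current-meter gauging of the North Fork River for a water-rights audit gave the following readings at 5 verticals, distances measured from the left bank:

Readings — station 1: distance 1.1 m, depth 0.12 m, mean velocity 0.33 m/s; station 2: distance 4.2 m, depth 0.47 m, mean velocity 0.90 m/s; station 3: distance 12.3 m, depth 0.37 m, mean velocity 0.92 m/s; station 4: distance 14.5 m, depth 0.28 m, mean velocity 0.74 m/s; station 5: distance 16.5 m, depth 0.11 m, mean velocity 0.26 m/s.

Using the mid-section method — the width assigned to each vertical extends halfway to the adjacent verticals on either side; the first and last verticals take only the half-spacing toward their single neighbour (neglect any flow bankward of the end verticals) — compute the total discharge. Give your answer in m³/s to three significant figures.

w_1 = (4.2 − 1.1)/2 = 1.55 m; q_1 = 0.33 × 0.12 × 1.55 = 0.06138 m³/s
w_2 = (12.3 − 1.1)/2 = 5.6 m; q_2 = 0.90 × 0.47 × 5.6 = 2.369 m³/s
w_3 = (14.5 − 4.2)/2 = 5.15 m; q_3 = 0.92 × 0.37 × 5.15 = 1.753 m³/s
w_4 = (16.5 − 12.3)/2 = 2.1 m; q_4 = 0.74 × 0.28 × 2.1 = 0.4351 m³/s
w_5 = (16.5 − 14.5)/2 = 1 m; q_5 = 0.26 × 0.11 × 1 = 0.02860 m³/s
Q = Σ qᵢ = 4.647 m³/s

4.65 m³/s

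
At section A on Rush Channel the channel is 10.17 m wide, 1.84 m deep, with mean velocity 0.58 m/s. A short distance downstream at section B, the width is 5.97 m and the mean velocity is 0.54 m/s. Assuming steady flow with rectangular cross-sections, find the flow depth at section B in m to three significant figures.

Q = A₁V₁ = (10.17×1.84) × 0.58 = 10.85 m³/s
d₂ = Q/(b₂ V₂) = 10.85/(5.97×0.54) = 3.367 m

3.37 m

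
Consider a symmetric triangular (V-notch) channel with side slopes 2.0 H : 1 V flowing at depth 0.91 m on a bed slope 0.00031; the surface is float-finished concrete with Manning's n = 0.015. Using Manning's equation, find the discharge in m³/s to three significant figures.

A = z·y² = 2.0×0.91² = 1.656 m²
P = 2y√(1+z²) = 2×0.91×√(1+2.0²) = 4.070 m
R = A/P = 1.656/4.070 = 0.4070 m
Q = (1/n)·A·R^(2/3)·S^(1/2) = (1/0.015) × 1.656 × 0.4070^(2/3) × 0.00031^(1/2) = 1.068 m³/s

1.07 m³/s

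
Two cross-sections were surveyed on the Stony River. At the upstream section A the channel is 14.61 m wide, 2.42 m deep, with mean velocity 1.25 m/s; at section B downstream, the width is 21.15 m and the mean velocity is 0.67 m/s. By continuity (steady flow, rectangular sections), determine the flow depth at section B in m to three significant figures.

3.12 m

Q = A₁V₁ = (14.61×2.42) × 1.25 = 44.20 m³/s
d₂ = Q/(b₂ V₂) = 44.20/(21.15×0.67) = 3.119 m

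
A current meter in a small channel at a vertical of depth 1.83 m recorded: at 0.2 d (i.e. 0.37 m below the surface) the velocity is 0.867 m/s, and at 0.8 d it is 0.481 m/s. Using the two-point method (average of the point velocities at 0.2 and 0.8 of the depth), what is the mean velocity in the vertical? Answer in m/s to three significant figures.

v̄ = (0.867 + 0.481) / 2 = 0.6740 m/s

0.674 m/s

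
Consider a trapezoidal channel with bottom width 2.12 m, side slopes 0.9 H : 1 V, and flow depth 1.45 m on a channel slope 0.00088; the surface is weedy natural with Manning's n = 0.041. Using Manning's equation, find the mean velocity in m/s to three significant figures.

0.636 m/s

A = (b + z·y)·y = (2.12 + 0.9×1.45)×1.45 = 4.966 m²
P = b + 2y√(1+z²) = 2.12 + 2×1.45×√(1+0.9²) = 6.022 m
R = A/P = 4.966/6.022 = 0.8247 m
Q = (1/n)·A·R^(2/3)·S^(1/2) = (1/0.041) × 4.966 × 0.8247^(2/3) × 0.00088^(1/2) = 3.160 m³/s
V = Q/A = 3.160/4.966 = 0.6363 m/s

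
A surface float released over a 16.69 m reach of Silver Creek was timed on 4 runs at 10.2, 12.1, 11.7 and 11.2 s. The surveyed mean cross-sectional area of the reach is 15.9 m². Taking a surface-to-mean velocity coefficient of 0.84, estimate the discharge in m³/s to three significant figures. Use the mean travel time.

19.7 m³/s

t̄ = (10.2 + 12.1 + 11.7 + 11.2) / 4 = 11.3 s
v_surface = L / t̄ = 16.69 / 11.3 = 1.477 m/s
v_mean = 0.84 × 1.477 = 1.241 m/s
Q = A × v_mean = 15.9 × 1.241 = 19.73 m³/s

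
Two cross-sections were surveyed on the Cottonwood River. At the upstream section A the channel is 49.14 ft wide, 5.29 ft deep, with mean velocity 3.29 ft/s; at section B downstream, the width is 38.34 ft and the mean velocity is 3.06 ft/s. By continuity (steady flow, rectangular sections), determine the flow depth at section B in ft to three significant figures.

7.29 ft

Q = A₁V₁ = (49.14×5.29) × 3.29 = 855.2 ft³/s
d₂ = Q/(b₂ V₂) = 855.2/(38.34×3.06) = 7.290 ft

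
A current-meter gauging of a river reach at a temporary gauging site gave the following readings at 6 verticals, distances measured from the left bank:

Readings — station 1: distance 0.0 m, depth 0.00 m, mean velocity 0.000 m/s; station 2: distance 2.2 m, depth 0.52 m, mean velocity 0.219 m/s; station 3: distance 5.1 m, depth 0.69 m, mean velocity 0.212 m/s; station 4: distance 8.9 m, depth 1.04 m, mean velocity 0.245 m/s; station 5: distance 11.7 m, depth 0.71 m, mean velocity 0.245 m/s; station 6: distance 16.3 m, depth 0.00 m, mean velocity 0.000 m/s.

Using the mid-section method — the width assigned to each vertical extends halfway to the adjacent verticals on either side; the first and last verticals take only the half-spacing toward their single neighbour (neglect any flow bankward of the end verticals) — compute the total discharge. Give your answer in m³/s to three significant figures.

2.26 m³/s

w_2 = (5.1 − 0.0)/2 = 2.55 m; q_2 = 0.219 × 0.52 × 2.55 = 0.2904 m³/s
w_3 = (8.9 − 2.2)/2 = 3.35 m; q_3 = 0.212 × 0.69 × 3.35 = 0.4900 m³/s
w_4 = (11.7 − 5.1)/2 = 3.3 m; q_4 = 0.245 × 1.04 × 3.3 = 0.8408 m³/s
w_5 = (16.3 − 8.9)/2 = 3.7 m; q_5 = 0.245 × 0.71 × 3.7 = 0.6436 m³/s
Stations 1, 6 contribute zero (depth or velocity is 0).
Q = Σ qᵢ = 2.265 m³/s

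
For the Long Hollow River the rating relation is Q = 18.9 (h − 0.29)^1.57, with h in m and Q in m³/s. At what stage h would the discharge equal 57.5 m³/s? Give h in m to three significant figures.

2.32 m

h − h₀ = (Q/C)^(1/b) = (57.5/18.9)^(1/1.57) = 2.031 m
h = 0.29 + 2.031 = 2.321 m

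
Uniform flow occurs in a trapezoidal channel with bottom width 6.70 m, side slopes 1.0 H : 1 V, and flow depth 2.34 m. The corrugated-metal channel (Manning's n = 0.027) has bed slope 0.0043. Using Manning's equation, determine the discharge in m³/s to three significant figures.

A = (b + z·y)·y = (6.70 + 1.0×2.34)×2.34 = 21.15 m²
P = b + 2y√(1+z²) = 6.70 + 2×2.34×√(1+1.0²) = 13.32 m
R = A/P = 21.15/13.32 = 1.588 m
Q = (1/n)·A·R^(2/3)·S^(1/2) = (1/0.027) × 21.15 × 1.588^(2/3) × 0.0043^(1/2) = 69.94 m³/s

69.9 m³/s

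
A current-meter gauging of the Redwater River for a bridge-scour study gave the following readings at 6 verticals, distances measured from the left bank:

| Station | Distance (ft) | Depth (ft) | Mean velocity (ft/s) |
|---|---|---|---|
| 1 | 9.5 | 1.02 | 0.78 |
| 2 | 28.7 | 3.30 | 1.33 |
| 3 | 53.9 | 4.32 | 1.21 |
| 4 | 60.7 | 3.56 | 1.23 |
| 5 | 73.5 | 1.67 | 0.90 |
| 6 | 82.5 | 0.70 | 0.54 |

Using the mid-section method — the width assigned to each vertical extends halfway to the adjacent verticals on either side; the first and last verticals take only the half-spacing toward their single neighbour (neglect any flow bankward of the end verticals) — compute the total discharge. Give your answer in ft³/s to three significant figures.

250 ft³/s

w_1 = (28.7 − 9.5)/2 = 9.6 ft; q_1 = 0.78 × 1.02 × 9.6 = 7.638 ft³/s
w_2 = (53.9 − 9.5)/2 = 22.2 ft; q_2 = 1.33 × 3.30 × 22.2 = 97.44 ft³/s
w_3 = (60.7 − 28.7)/2 = 16 ft; q_3 = 1.21 × 4.32 × 16 = 83.64 ft³/s
w_4 = (73.5 − 53.9)/2 = 9.8 ft; q_4 = 1.23 × 3.56 × 9.8 = 42.91 ft³/s
w_5 = (82.5 − 60.7)/2 = 10.9 ft; q_5 = 0.90 × 1.67 × 10.9 = 16.38 ft³/s
w_6 = (82.5 − 73.5)/2 = 4.5 ft; q_6 = 0.54 × 0.70 × 4.5 = 1.701 ft³/s
Q = Σ qᵢ = 249.7 ft³/s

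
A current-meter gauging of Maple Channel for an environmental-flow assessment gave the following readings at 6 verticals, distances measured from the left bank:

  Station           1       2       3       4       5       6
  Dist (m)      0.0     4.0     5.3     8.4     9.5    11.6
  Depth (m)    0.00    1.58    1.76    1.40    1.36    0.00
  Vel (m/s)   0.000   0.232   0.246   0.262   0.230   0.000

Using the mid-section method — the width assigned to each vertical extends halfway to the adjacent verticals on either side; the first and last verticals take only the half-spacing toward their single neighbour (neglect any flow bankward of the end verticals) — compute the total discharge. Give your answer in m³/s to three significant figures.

3.19 m³/s

w_2 = (5.3 − 0.0)/2 = 2.65 m; q_2 = 0.232 × 1.58 × 2.65 = 0.9714 m³/s
w_3 = (8.4 − 4.0)/2 = 2.2 m; q_3 = 0.246 × 1.76 × 2.2 = 0.9525 m³/s
w_4 = (9.5 − 5.3)/2 = 2.1 m; q_4 = 0.262 × 1.40 × 2.1 = 0.7703 m³/s
w_5 = (11.6 − 8.4)/2 = 1.6 m; q_5 = 0.230 × 1.36 × 1.6 = 0.5005 m³/s
Stations 1, 6 contribute zero (depth or velocity is 0).
Q = Σ qᵢ = 3.195 m³/s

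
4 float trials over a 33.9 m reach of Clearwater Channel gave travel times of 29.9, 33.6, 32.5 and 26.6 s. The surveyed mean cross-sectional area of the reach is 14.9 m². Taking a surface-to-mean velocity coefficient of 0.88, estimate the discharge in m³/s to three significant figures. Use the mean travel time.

14.5 m³/s

t̄ = (29.9 + 33.6 + 32.5 + 26.6) / 4 = 30.65 s
v_surface = L / t̄ = 33.9 / 30.65 = 1.106 m/s
v_mean = 0.88 × 1.106 = 0.9733 m/s
Q = A × v_mean = 14.9 × 0.9733 = 14.50 m³/s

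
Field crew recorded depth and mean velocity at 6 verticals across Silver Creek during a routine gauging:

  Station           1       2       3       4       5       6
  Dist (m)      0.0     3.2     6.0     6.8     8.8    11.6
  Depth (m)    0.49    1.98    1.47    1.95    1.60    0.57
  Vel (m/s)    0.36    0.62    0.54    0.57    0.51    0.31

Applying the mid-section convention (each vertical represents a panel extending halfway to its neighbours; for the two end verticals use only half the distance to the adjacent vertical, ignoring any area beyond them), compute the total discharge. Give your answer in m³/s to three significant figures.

9.16 m³/s

w_1 = (3.2 − 0.0)/2 = 1.6 m; q_1 = 0.36 × 0.49 × 1.6 = 0.2822 m³/s
w_2 = (6.0 − 0.0)/2 = 3 m; q_2 = 0.62 × 1.98 × 3 = 3.683 m³/s
w_3 = (6.8 − 3.2)/2 = 1.8 m; q_3 = 0.54 × 1.47 × 1.8 = 1.429 m³/s
w_4 = (8.8 − 6.0)/2 = 1.4 m; q_4 = 0.57 × 1.95 × 1.4 = 1.556 m³/s
w_5 = (11.6 − 6.8)/2 = 2.4 m; q_5 = 0.51 × 1.60 × 2.4 = 1.958 m³/s
w_6 = (11.6 − 8.8)/2 = 1.4 m; q_6 = 0.31 × 0.57 × 1.4 = 0.2474 m³/s
Q = Σ qᵢ = 9.156 m³/s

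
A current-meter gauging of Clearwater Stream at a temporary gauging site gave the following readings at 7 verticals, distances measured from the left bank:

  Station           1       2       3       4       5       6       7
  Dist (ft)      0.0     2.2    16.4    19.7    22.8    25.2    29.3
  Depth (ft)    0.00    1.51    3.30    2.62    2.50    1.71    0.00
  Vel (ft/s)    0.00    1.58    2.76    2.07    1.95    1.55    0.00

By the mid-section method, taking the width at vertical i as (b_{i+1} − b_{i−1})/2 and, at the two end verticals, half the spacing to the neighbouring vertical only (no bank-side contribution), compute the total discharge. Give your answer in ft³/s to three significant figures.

139 ft³/s

w_2 = (16.4 − 0.0)/2 = 8.2 ft; q_2 = 1.58 × 1.51 × 8.2 = 19.56 ft³/s
w_3 = (19.7 − 2.2)/2 = 8.75 ft; q_3 = 2.76 × 3.30 × 8.75 = 79.70 ft³/s
w_4 = (22.8 − 16.4)/2 = 3.2 ft; q_4 = 2.07 × 2.62 × 3.2 = 17.35 ft³/s
w_5 = (25.2 − 19.7)/2 = 2.75 ft; q_5 = 1.95 × 2.50 × 2.75 = 13.41 ft³/s
w_6 = (29.3 − 22.8)/2 = 3.25 ft; q_6 = 1.55 × 1.71 × 3.25 = 8.614 ft³/s
Stations 1, 7 contribute zero (depth or velocity is 0).
Q = Σ qᵢ = 138.6 ft³/s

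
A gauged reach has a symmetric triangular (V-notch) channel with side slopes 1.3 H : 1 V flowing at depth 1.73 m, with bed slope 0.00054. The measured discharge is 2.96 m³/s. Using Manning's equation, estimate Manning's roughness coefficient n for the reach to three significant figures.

0.0237

A = z·y² = 1.3×1.73² = 3.891 m²
P = 2y√(1+z²) = 2×1.73×√(1+1.3²) = 5.675 m
R = A/P = 3.891/5.675 = 0.6856 m
n = (1/Q)·A·R^(2/3)·S^(1/2) = (1/2.96) × 3.891 × 0.7775 × 0.02324 = 0.02375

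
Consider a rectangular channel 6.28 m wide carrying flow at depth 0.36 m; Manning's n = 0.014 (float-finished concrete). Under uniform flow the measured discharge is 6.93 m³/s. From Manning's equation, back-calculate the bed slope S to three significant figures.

0.00831

A = b·y = 6.28 × 0.36 = 2.261 m²
P = b + 2y = 6.28 + 2×0.36 = 7.000 m
R = A/P = 2.261/7.000 = 0.3230 m
S = (Q·n / (1·A·R^(2/3)))² = (6.93×0.014 / (1×2.261×0.4707))² = 0.008311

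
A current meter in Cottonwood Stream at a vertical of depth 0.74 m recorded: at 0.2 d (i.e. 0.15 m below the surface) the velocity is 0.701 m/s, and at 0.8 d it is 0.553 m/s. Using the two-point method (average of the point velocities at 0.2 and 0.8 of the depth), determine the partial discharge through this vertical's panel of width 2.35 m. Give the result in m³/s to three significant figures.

1.09 m³/s

v̄ = (0.701 + 0.553) / 2 = 0.6270 m/s
q = v̄ × d × w = 0.6270 × 0.74 × 2.35 = 1.090 m³/s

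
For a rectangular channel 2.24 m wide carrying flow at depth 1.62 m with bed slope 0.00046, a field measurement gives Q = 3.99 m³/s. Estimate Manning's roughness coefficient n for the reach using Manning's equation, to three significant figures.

A = b·y = 2.24 × 1.62 = 3.629 m²
P = b + 2y = 2.24 + 2×1.62 = 5.480 m
R = A/P = 3.629/5.480 = 0.6622 m
n = (1/Q)·A·R^(2/3)·S^(1/2) = (1/3.99) × 3.629 × 0.7597 × 0.02145 = 0.01482

0.0148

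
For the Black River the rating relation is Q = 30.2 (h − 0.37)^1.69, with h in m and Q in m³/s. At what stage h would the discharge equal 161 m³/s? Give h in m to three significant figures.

3.06 m

h − h₀ = (Q/C)^(1/b) = (161/30.2)^(1/1.69) = 2.692 m
h = 0.37 + 2.692 = 3.062 m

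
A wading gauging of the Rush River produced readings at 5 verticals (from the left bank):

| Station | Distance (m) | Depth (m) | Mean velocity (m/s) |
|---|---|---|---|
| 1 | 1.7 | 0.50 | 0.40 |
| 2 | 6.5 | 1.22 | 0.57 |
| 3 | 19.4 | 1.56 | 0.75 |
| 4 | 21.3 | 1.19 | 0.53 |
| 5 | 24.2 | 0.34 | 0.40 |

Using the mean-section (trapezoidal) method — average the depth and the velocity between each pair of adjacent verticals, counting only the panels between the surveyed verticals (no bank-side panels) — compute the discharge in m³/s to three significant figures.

16.5 m³/s

Panel 1-2: Δb = 4.8 m, d̄ = (0.50+1.22)/2 = 0.86, v̄ = (0.40+0.57)/2 = 0.485 → q = 4.8×0.86×0.485 = 2.002 m³/s
Panel 2-3: Δb = 12.9 m, d̄ = (1.22+1.56)/2 = 1.39, v̄ = (0.57+0.75)/2 = 0.66 → q = 12.9×1.39×0.66 = 11.83 m³/s
Panel 3-4: Δb = 1.9 m, d̄ = (1.56+1.19)/2 = 1.375, v̄ = (0.75+0.53)/2 = 0.64 → q = 1.9×1.375×0.64 = 1.672 m³/s
Panel 4-5: Δb = 2.9 m, d̄ = (1.19+0.34)/2 = 0.765, v̄ = (0.53+0.40)/2 = 0.465 → q = 2.9×0.765×0.465 = 1.032 m³/s
Q = Σ q = 16.54 m³/s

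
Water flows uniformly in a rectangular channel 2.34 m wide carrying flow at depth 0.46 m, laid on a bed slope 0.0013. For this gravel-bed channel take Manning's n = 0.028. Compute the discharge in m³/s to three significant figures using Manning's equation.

0.662 m³/s

A = b·y = 2.34 × 0.46 = 1.076 m²
P = b + 2y = 2.34 + 2×0.46 = 3.260 m
R = A/P = 1.076/3.260 = 0.3302 m
Q = (1/n)·A·R^(2/3)·S^(1/2) = (1/0.028) × 1.076 × 0.3302^(2/3) × 0.0013^(1/2) = 0.6622 m³/s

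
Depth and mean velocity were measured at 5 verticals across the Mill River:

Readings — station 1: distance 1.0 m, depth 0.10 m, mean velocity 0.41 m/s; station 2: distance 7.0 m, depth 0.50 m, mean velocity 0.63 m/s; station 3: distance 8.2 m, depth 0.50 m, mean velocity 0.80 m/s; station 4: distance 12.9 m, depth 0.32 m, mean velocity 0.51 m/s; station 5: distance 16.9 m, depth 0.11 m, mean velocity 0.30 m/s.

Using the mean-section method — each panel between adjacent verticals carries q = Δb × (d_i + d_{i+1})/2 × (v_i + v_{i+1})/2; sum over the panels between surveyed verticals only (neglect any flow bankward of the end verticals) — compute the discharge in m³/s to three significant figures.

Panel 1-2: Δb = 6 m, d̄ = (0.10+0.50)/2 = 0.3, v̄ = (0.41+0.63)/2 = 0.52 → q = 6×0.3×0.52 = 0.9360 m³/s
Panel 2-3: Δb = 1.2 m, d̄ = (0.50+0.50)/2 = 0.5, v̄ = (0.63+0.80)/2 = 0.715 → q = 1.2×0.5×0.715 = 0.4290 m³/s
Panel 3-4: Δb = 4.7 m, d̄ = (0.50+0.32)/2 = 0.41, v̄ = (0.80+0.51)/2 = 0.655 → q = 4.7×0.41×0.655 = 1.262 m³/s
Panel 4-5: Δb = 4 m, d̄ = (0.32+0.11)/2 = 0.215, v̄ = (0.51+0.30)/2 = 0.405 → q = 4×0.215×0.405 = 0.3483 m³/s
Q = Σ q = 2.975 m³/s

2.98 m³/s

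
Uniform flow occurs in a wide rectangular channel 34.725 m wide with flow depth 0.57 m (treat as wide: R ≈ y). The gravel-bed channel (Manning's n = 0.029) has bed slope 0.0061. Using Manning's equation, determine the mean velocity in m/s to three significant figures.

A = b·y = 34.725 × 0.57 = 19.79 m²
Wide channel: R ≈ y = 0.57 m
Q = (1/n)·A·R^(2/3)·S^(1/2) = (1/0.029) × 19.79 × 0.5700^(2/3) × 0.0061^(1/2) = 36.65 m³/s
V = Q/A = 36.65/19.79 = 1.851 m/s

1.85 m/s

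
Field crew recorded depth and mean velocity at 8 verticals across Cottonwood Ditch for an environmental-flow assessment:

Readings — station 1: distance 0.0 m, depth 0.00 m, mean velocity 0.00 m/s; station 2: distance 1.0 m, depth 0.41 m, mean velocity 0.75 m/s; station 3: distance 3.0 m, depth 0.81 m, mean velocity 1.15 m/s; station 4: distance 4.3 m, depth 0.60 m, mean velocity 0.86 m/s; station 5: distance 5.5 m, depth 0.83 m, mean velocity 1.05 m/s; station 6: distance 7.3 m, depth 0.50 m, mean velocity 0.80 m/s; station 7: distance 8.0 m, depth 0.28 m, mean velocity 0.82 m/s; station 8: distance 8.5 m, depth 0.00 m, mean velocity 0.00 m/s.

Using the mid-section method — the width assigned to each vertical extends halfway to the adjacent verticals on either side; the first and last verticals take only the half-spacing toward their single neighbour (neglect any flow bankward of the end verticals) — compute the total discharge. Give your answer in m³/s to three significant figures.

w_2 = (3.0 − 0.0)/2 = 1.5 m; q_2 = 0.75 × 0.41 × 1.5 = 0.4613 m³/s
w_3 = (4.3 − 1.0)/2 = 1.65 m; q_3 = 1.15 × 0.81 × 1.65 = 1.537 m³/s
w_4 = (5.5 − 3.0)/2 = 1.25 m; q_4 = 0.86 × 0.60 × 1.25 = 0.6450 m³/s
w_5 = (7.3 − 4.3)/2 = 1.5 m; q_5 = 1.05 × 0.83 × 1.5 = 1.307 m³/s
w_6 = (8.0 − 5.5)/2 = 1.25 m; q_6 = 0.80 × 0.50 × 1.25 = 0.5000 m³/s
w_7 = (8.5 − 7.3)/2 = 0.6 m; q_7 = 0.82 × 0.28 × 0.6 = 0.1378 m³/s
Stations 1, 8 contribute zero (depth or velocity is 0).
Q = Σ qᵢ = 4.588 m³/s

4.59 m³/s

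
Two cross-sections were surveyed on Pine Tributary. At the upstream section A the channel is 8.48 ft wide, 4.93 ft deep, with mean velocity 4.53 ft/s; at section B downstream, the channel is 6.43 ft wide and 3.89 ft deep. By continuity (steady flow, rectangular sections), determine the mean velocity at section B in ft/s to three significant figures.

7.57 ft/s

Q = A₁V₁ = (8.48×4.93) × 4.53 = 189.4 ft³/s
A₂ = 6.43 × 3.89 = 25.01 ft²
V₂ = Q/A₂ = 189.4/25.01 = 7.571 ft/s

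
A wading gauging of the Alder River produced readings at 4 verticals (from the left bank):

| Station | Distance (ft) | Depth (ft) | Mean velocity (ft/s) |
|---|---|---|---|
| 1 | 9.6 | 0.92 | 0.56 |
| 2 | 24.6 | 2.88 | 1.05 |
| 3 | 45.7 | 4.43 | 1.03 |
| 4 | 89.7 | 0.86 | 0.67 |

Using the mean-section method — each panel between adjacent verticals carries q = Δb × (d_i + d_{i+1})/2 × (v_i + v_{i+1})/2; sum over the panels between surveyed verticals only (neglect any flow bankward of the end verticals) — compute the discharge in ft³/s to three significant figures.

202 ft³/s

Panel 1-2: Δb = 15 ft, d̄ = (0.92+2.88)/2 = 1.9, v̄ = (0.56+1.05)/2 = 0.805 → q = 15×1.9×0.805 = 22.94 ft³/s
Panel 2-3: Δb = 21.1 ft, d̄ = (2.88+4.43)/2 = 3.655, v̄ = (1.05+1.03)/2 = 1.04 → q = 21.1×3.655×1.04 = 80.21 ft³/s
Panel 3-4: Δb = 44 ft, d̄ = (4.43+0.86)/2 = 2.645, v̄ = (1.03+0.67)/2 = 0.85 → q = 44×2.645×0.85 = 98.92 ft³/s
Q = Σ q = 202.1 ft³/s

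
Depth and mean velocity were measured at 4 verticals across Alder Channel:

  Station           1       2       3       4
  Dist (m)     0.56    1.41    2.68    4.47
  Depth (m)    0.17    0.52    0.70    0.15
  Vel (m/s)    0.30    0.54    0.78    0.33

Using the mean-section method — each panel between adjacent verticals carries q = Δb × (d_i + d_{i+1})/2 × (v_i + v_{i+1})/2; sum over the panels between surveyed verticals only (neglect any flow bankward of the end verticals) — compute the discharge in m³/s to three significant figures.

Panel 1-2: Δb = 0.85 m, d̄ = (0.17+0.52)/2 = 0.345, v̄ = (0.30+0.54)/2 = 0.42 → q = 0.85×0.345×0.42 = 0.1232 m³/s
Panel 2-3: Δb = 1.27 m, d̄ = (0.52+0.70)/2 = 0.61, v̄ = (0.54+0.78)/2 = 0.66 → q = 1.27×0.61×0.66 = 0.5113 m³/s
Panel 3-4: Δb = 1.79 m, d̄ = (0.70+0.15)/2 = 0.425, v̄ = (0.78+0.33)/2 = 0.555 → q = 1.79×0.425×0.555 = 0.4222 m³/s
Q = Σ q = 1.057 m³/s

1.06 m³/s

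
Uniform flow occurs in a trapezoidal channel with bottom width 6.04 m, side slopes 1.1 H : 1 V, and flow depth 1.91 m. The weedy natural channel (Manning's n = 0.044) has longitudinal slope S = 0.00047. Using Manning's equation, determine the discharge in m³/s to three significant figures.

A = (b + z·y)·y = (6.04 + 1.1×1.91)×1.91 = 15.55 m²
P = b + 2y√(1+z²) = 6.04 + 2×1.91×√(1+1.1²) = 11.72 m
R = A/P = 15.55/11.72 = 1.327 m
Q = (1/n)·A·R^(2/3)·S^(1/2) = (1/0.044) × 15.55 × 1.327^(2/3) × 0.00047^(1/2) = 9.251 m³/s

9.25 m³/s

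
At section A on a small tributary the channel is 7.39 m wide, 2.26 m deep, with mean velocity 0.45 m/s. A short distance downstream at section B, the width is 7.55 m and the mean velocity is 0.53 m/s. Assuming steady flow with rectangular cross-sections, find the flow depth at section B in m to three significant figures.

1.88 m

Q = A₁V₁ = (7.39×2.26) × 0.45 = 7.516 m³/s
d₂ = Q/(b₂ V₂) = 7.516/(7.55×0.53) = 1.878 m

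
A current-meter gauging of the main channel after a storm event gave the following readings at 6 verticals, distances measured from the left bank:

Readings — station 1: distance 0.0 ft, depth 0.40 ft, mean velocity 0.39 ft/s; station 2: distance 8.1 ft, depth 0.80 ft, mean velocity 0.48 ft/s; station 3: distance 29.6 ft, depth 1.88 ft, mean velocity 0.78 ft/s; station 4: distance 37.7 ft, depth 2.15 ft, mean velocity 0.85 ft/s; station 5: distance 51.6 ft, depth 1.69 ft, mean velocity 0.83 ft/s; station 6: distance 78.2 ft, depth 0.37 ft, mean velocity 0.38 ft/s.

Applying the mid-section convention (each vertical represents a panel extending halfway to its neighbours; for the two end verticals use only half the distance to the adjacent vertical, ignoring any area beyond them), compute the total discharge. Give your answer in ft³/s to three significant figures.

w_1 = (8.1 − 0.0)/2 = 4.05 ft; q_1 = 0.39 × 0.40 × 4.05 = 0.6318 ft³/s
w_2 = (29.6 − 0.0)/2 = 14.8 ft; q_2 = 0.48 × 0.80 × 14.8 = 5.683 ft³/s
w_3 = (37.7 − 8.1)/2 = 14.8 ft; q_3 = 0.78 × 1.88 × 14.8 = 21.70 ft³/s
w_4 = (51.6 − 29.6)/2 = 11 ft; q_4 = 0.85 × 2.15 × 11 = 20.10 ft³/s
w_5 = (78.2 − 37.7)/2 = 20.25 ft; q_5 = 0.83 × 1.69 × 20.25 = 28.40 ft³/s
w_6 = (78.2 − 51.6)/2 = 13.3 ft; q_6 = 0.38 × 0.37 × 13.3 = 1.870 ft³/s
Q = Σ qᵢ = 78.39 ft³/s

78.4 ft³/s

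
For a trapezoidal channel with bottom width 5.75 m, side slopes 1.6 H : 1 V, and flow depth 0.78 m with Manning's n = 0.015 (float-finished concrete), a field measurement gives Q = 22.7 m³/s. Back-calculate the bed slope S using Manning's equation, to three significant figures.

A = (b + z·y)·y = (5.75 + 1.6×0.78)×0.78 = 5.458 m²
P = b + 2y√(1+z²) = 5.75 + 2×0.78×√(1+1.6²) = 8.693 m
R = A/P = 5.458/8.693 = 0.6279 m
S = (Q·n / (1·A·R^(2/3)))² = (22.7×0.015 / (1×5.458×0.7333))² = 0.007238

0.00724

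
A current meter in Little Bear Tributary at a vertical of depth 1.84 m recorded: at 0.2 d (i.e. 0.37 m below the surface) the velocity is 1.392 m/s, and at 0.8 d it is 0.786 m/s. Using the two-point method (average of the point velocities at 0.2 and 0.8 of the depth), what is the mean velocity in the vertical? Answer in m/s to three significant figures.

1.09 m/s

v̄ = (1.392 + 0.786) / 2 = 1.089 m/s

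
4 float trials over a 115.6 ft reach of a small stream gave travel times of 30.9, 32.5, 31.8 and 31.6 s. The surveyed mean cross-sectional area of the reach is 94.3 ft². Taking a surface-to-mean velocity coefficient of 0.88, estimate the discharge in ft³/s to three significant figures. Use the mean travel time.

t̄ = (30.9 + 32.5 + 31.8 + 31.6) / 4 = 31.7 s
v_surface = L / t̄ = 115.6 / 31.7 = 3.647 ft/s
v_mean = 0.88 × 3.647 = 3.209 ft/s
Q = A × v_mean = 94.3 × 3.209 = 302.6 ft³/s

303 ft³/s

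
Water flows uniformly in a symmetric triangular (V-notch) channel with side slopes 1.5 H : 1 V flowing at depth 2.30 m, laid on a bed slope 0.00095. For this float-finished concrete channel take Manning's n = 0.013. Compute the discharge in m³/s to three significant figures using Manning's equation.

18.3 m³/s

A = z·y² = 1.5×2.30² = 7.935 m²
P = 2y√(1+z²) = 2×2.30×√(1+1.5²) = 8.293 m
R = A/P = 7.935/8.293 = 0.9569 m
Q = (1/n)·A·R^(2/3)·S^(1/2) = (1/0.013) × 7.935 × 0.9569^(2/3) × 0.00095^(1/2) = 18.27 m³/s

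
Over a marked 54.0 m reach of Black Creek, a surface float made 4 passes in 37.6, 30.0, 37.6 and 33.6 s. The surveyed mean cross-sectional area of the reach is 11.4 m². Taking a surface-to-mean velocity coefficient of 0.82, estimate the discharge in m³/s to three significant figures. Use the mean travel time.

t̄ = (37.6 + 30.0 + 37.6 + 33.6) / 4 = 34.7 s
v_surface = L / t̄ = 54.0 / 34.7 = 1.556 m/s
v_mean = 0.82 × 1.556 = 1.276 m/s
Q = A × v_mean = 11.4 × 1.276 = 14.55 m³/s

14.5 m³/s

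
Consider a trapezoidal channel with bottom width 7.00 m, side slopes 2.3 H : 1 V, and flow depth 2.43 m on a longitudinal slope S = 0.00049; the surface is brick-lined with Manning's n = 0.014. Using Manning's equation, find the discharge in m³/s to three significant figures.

A = (b + z·y)·y = (7.00 + 2.3×2.43)×2.43 = 30.59 m²
P = b + 2y√(1+z²) = 7.00 + 2×2.43×√(1+2.3²) = 19.19 m
R = A/P = 30.59/19.19 = 1.594 m
Q = (1/n)·A·R^(2/3)·S^(1/2) = (1/0.014) × 30.59 × 1.594^(2/3) × 0.00049^(1/2) = 66.01 m³/s

66.0 m³/s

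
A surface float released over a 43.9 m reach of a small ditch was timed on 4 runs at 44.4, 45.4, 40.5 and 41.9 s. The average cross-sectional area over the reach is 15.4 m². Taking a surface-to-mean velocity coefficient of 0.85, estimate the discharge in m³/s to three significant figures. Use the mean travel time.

t̄ = (44.4 + 45.4 + 40.5 + 41.9) / 4 = 43.05 s
v_surface = L / t̄ = 43.9 / 43.05 = 1.020 m/s
v_mean = 0.85 × 1.020 = 0.8668 m/s
Q = A × v_mean = 15.4 × 0.8668 = 13.35 m³/s

13.3 m³/s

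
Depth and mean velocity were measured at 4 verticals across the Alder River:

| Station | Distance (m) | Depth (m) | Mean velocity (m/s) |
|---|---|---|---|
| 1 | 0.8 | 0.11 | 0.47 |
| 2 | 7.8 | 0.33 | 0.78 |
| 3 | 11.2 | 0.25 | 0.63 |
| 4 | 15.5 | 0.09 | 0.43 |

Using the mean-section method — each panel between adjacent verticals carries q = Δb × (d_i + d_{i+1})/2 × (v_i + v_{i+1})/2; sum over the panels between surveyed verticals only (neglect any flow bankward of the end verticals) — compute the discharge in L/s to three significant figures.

2050 L/s

Panel 1-2: Δb = 7 m, d̄ = (0.11+0.33)/2 = 0.22, v̄ = (0.47+0.78)/2 = 0.625 → q = 7×0.22×0.625 = 0.9625 m³/s
Panel 2-3: Δb = 3.4 m, d̄ = (0.33+0.25)/2 = 0.29, v̄ = (0.78+0.63)/2 = 0.705 → q = 3.4×0.29×0.705 = 0.6951 m³/s
Panel 3-4: Δb = 4.3 m, d̄ = (0.25+0.09)/2 = 0.17, v̄ = (0.63+0.43)/2 = 0.53 → q = 4.3×0.17×0.53 = 0.3874 m³/s
Q = Σ q = 2.045 m³/s
= 2.045 × 1000 = 2045 L/s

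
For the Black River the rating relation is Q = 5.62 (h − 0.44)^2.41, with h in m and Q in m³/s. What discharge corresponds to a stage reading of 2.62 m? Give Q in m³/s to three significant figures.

36.8 m³/s

Q = 5.62 × (2.62 − 0.44)^2.41 = 5.62 × 2.18^2.41 = 36.76 m³/s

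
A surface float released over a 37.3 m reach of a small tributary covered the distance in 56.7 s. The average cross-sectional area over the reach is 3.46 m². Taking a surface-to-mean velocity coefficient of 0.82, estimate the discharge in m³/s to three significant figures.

v_surface = L / t̄ = 37.3 / 56.7 = 0.6578 m/s
v_mean = 0.82 × 0.6578 = 0.5394 m/s
Q = A × v_mean = 3.46 × 0.5394 = 1.866 m³/s

1.87 m³/s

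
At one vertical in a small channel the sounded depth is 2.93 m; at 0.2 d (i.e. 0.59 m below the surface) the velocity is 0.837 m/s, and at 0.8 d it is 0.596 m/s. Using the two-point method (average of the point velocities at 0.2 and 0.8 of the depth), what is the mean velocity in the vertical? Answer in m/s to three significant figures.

0.717 m/s

v̄ = (0.837 + 0.596) / 2 = 0.7165 m/s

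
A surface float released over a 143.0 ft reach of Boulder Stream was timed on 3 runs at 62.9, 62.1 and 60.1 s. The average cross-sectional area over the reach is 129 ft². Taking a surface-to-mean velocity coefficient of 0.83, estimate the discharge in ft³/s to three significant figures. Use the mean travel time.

248 ft³/s

t̄ = (62.9 + 62.1 + 60.1) / 3 = 61.7 s
v_surface = L / t̄ = 143.0 / 61.7 = 2.318 ft/s
v_mean = 0.83 × 2.318 = 1.924 ft/s
Q = A × v_mean = 129 × 1.924 = 248.2 ft³/s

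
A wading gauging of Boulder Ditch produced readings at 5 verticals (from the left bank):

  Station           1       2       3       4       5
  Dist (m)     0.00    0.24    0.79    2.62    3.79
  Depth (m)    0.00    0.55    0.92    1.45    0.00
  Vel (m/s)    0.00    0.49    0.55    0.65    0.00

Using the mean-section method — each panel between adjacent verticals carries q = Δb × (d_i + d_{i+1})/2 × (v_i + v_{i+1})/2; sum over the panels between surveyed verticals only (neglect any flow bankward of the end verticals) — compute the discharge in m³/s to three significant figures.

Panel 1-2: Δb = 0.24 m, d̄ = (0.00+0.55)/2 = 0.275, v̄ = (0.00+0.49)/2 = 0.245 → q = 0.24×0.275×0.245 = 0.01617 m³/s
Panel 2-3: Δb = 0.55 m, d̄ = (0.55+0.92)/2 = 0.735, v̄ = (0.49+0.55)/2 = 0.52 → q = 0.55×0.735×0.52 = 0.2102 m³/s
Panel 3-4: Δb = 1.83 m, d̄ = (0.92+1.45)/2 = 1.185, v̄ = (0.55+0.65)/2 = 0.6 → q = 1.83×1.185×0.6 = 1.301 m³/s
Panel 4-5: Δb = 1.17 m, d̄ = (1.45+0.00)/2 = 0.725, v̄ = (0.65+0.00)/2 = 0.325 → q = 1.17×0.725×0.325 = 0.2757 m³/s
Q = Σ q = 1.803 m³/s

1.80 m³/s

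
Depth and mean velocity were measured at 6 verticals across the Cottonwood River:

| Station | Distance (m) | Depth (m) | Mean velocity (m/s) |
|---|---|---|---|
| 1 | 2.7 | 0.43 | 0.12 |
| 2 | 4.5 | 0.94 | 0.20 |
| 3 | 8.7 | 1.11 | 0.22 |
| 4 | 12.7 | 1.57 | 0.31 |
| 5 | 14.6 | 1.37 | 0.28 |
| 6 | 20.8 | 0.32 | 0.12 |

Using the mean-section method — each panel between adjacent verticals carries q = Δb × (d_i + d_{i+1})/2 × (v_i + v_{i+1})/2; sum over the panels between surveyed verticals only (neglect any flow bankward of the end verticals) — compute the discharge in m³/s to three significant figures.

Panel 1-2: Δb = 1.8 m, d̄ = (0.43+0.94)/2 = 0.685, v̄ = (0.12+0.20)/2 = 0.16 → q = 1.8×0.685×0.16 = 0.1973 m³/s
Panel 2-3: Δb = 4.2 m, d̄ = (0.94+1.11)/2 = 1.025, v̄ = (0.20+0.22)/2 = 0.21 → q = 4.2×1.025×0.21 = 0.9041 m³/s
Panel 3-4: Δb = 4 m, d̄ = (1.11+1.57)/2 = 1.34, v̄ = (0.22+0.31)/2 = 0.265 → q = 4×1.34×0.265 = 1.420 m³/s
Panel 4-5: Δb = 1.9 m, d̄ = (1.57+1.37)/2 = 1.47, v̄ = (0.31+0.28)/2 = 0.295 → q = 1.9×1.47×0.295 = 0.8239 m³/s
Panel 5-6: Δb = 6.2 m, d̄ = (1.37+0.32)/2 = 0.845, v̄ = (0.28+0.12)/2 = 0.2 → q = 6.2×0.845×0.2 = 1.048 m³/s
Q = Σ q = 4.393 m³/s

4.39 m³/s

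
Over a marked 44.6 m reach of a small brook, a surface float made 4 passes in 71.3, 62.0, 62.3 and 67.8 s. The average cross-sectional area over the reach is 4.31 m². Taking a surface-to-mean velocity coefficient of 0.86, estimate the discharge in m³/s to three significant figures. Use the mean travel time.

2.51 m³/s

t̄ = (71.3 + 62.0 + 62.3 + 67.8) / 4 = 65.85 s
v_surface = L / t̄ = 44.6 / 65.85 = 0.6773 m/s
v_mean = 0.86 × 0.6773 = 0.5825 m/s
Q = A × v_mean = 4.31 × 0.5825 = 2.510 m³/s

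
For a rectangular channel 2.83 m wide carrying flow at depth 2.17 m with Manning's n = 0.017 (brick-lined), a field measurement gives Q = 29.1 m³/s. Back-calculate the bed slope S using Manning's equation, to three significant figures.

0.00798

A = b·y = 2.83 × 2.17 = 6.141 m²
P = b + 2y = 2.83 + 2×2.17 = 7.170 m
R = A/P = 6.141/7.170 = 0.8565 m
S = (Q·n / (1·A·R^(2/3)))² = (29.1×0.017 / (1×6.141×0.9019))² = 0.007978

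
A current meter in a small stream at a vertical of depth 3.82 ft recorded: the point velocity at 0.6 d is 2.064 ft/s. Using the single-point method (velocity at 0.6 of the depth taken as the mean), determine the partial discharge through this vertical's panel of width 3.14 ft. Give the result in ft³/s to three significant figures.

v̄ = v₀.₆ = 2.064 ft/s
q = v̄ × d × w = 2.064 × 3.82 × 3.14 = 24.76 ft³/s

24.8 ft³/s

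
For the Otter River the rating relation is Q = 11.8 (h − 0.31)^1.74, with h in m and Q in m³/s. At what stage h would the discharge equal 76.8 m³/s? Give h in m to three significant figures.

h − h₀ = (Q/C)^(1/b) = (76.8/11.8)^(1/1.74) = 2.934 m
h = 0.31 + 2.934 = 3.244 m

3.24 m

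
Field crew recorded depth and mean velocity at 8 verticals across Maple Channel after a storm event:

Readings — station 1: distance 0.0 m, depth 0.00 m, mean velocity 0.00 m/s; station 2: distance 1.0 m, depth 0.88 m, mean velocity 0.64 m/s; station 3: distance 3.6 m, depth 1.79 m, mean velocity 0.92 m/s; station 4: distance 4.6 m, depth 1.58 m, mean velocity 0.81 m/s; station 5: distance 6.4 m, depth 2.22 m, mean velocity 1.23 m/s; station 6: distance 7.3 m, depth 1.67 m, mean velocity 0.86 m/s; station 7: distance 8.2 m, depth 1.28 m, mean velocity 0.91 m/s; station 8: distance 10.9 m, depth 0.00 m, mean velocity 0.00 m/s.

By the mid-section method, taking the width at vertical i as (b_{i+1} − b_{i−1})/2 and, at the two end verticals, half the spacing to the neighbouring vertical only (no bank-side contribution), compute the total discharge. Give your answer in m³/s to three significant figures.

12.8 m³/s

w_2 = (3.6 − 0.0)/2 = 1.8 m; q_2 = 0.64 × 0.88 × 1.8 = 1.014 m³/s
w_3 = (4.6 − 1.0)/2 = 1.8 m; q_3 = 0.92 × 1.79 × 1.8 = 2.964 m³/s
w_4 = (6.4 − 3.6)/2 = 1.4 m; q_4 = 0.81 × 1.58 × 1.4 = 1.792 m³/s
w_5 = (7.3 − 4.6)/2 = 1.35 m; q_5 = 1.23 × 2.22 × 1.35 = 3.686 m³/s
w_6 = (8.2 − 6.4)/2 = 0.9 m; q_6 = 0.86 × 1.67 × 0.9 = 1.293 m³/s
w_7 = (10.9 − 7.3)/2 = 1.8 m; q_7 = 0.91 × 1.28 × 1.8 = 2.097 m³/s
Stations 1, 8 contribute zero (depth or velocity is 0).
Q = Σ qᵢ = 12.85 m³/s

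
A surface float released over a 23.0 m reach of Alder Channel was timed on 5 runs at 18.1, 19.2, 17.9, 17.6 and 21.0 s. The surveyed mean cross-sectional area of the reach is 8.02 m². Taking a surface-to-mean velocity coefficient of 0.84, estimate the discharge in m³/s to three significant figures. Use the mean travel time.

8.26 m³/s

t̄ = (18.1 + 19.2 + 17.9 + 17.6 + 21.0) / 5 = 18.76 s
v_surface = L / t̄ = 23.0 / 18.76 = 1.226 m/s
v_mean = 0.84 × 1.226 = 1.030 m/s
Q = A × v_mean = 8.02 × 1.030 = 8.259 m³/s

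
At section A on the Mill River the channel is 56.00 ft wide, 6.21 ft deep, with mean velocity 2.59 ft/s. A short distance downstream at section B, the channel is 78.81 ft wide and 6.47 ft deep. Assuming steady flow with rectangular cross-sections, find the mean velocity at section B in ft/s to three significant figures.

Q = A₁V₁ = (56.00×6.21) × 2.59 = 900.7 ft³/s
A₂ = 78.81 × 6.47 = 509.9 ft²
V₂ = Q/A₂ = 900.7/509.9 = 1.766 ft/s

1.77 ft/s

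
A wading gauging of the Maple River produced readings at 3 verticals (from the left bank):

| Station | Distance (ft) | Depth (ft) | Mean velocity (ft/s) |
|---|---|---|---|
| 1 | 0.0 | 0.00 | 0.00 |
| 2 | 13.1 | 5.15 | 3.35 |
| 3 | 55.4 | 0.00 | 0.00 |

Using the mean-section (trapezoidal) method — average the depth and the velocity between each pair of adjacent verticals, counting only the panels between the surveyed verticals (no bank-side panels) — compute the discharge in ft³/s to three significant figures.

Panel 1-2: Δb = 13.1 ft, d̄ = (0.00+5.15)/2 = 2.575, v̄ = (0.00+3.35)/2 = 1.675 → q = 13.1×2.575×1.675 = 56.50 ft³/s
Panel 2-3: Δb = 42.3 ft, d̄ = (5.15+0.00)/2 = 2.575, v̄ = (3.35+0.00)/2 = 1.675 → q = 42.3×2.575×1.675 = 182.4 ft³/s
Q = Σ q = 238.9 ft³/s

239 ft³/s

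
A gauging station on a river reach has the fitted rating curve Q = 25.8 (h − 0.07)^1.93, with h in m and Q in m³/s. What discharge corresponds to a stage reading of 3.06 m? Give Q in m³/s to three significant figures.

214 m³/s

Q = 25.8 × (3.06 − 0.07)^1.93 = 25.8 × 2.99^1.93 = 213.6 m³/s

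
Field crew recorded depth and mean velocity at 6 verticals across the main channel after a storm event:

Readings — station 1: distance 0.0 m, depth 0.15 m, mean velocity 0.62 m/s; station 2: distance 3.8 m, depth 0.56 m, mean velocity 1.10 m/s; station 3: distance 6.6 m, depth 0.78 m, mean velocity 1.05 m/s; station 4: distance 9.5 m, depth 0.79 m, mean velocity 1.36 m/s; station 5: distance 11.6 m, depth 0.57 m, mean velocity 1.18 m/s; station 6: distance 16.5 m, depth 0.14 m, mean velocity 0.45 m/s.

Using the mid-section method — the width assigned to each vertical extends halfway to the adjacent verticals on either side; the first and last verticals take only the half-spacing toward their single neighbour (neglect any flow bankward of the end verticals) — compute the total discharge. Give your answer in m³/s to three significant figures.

w_1 = (3.8 − 0.0)/2 = 1.9 m; q_1 = 0.62 × 0.15 × 1.9 = 0.1767 m³/s
w_2 = (6.6 − 0.0)/2 = 3.3 m; q_2 = 1.10 × 0.56 × 3.3 = 2.033 m³/s
w_3 = (9.5 − 3.8)/2 = 2.85 m; q_3 = 1.05 × 0.78 × 2.85 = 2.334 m³/s
w_4 = (11.6 − 6.6)/2 = 2.5 m; q_4 = 1.36 × 0.79 × 2.5 = 2.686 m³/s
w_5 = (16.5 − 9.5)/2 = 3.5 m; q_5 = 1.18 × 0.57 × 3.5 = 2.354 m³/s
w_6 = (16.5 − 11.6)/2 = 2.45 m; q_6 = 0.45 × 0.14 × 2.45 = 0.1544 m³/s
Q = Σ qᵢ = 9.738 m³/s

9.74 m³/s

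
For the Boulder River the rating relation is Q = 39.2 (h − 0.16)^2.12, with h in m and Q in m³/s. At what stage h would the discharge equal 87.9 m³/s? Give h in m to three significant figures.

h − h₀ = (Q/C)^(1/b) = (87.9/39.2)^(1/2.12) = 1.464 m
h = 0.16 + 1.464 = 1.624 m

1.62 m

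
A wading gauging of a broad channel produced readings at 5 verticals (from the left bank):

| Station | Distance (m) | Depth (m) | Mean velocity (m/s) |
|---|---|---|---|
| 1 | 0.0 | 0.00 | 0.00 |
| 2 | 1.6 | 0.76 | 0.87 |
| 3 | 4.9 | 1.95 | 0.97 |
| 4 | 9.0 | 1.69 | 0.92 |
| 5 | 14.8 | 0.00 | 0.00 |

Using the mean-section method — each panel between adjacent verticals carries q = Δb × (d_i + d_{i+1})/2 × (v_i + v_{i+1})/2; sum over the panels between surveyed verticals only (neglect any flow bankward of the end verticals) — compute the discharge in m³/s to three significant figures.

Panel 1-2: Δb = 1.6 m, d̄ = (0.00+0.76)/2 = 0.38, v̄ = (0.00+0.87)/2 = 0.435 → q = 1.6×0.38×0.435 = 0.2645 m³/s
Panel 2-3: Δb = 3.3 m, d̄ = (0.76+1.95)/2 = 1.355, v̄ = (0.87+0.97)/2 = 0.92 → q = 3.3×1.355×0.92 = 4.114 m³/s
Panel 3-4: Δb = 4.1 m, d̄ = (1.95+1.69)/2 = 1.82, v̄ = (0.97+0.92)/2 = 0.945 → q = 4.1×1.82×0.945 = 7.052 m³/s
Panel 4-5: Δb = 5.8 m, d̄ = (1.69+0.00)/2 = 0.845, v̄ = (0.92+0.00)/2 = 0.46 → q = 5.8×0.845×0.46 = 2.254 m³/s
Q = Σ q = 13.68 m³/s

13.7 m³/s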